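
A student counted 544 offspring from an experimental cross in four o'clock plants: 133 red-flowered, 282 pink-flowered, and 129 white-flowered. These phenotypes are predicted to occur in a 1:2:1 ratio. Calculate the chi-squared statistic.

0.794

Total ratio parts = 4. Expected numbers out of 544:
  red-flowered: 544 × 1/4 = 136
  pink-flowered: 544 × 2/4 = 272
  white-flowered: 544 × 1/4 = 136
χ² = Σ (O − E)² / E
  red-flowered: (133 − 136)² / 136 = 0.0662
  pink-flowered: (282 − 272)² / 272 = 0.3676
  white-flowered: (129 − 136)² / 136 = 0.3603
χ² = 0.0662 + 0.3676 + 0.3603 = 0.7941 ≈ 0.794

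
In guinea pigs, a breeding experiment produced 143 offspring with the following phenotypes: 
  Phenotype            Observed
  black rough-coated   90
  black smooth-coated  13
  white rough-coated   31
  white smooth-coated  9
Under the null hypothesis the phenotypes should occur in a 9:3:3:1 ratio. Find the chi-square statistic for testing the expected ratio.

Under the 9:3:3:1 hypothesis (Σ ratio = 16, N = 143):
  black rough-coated: 143 × 9/16 = 80.4375
  black smooth-coated: 143 × 3/16 = 26.8125
  white rough-coated: 143 × 3/16 = 26.8125
  white smooth-coated: 143 × 1/16 = 8.9375
χ² = Σ (O − E)² / E
  black rough-coated: (90 − 80.4375)² / 80.4375 = 1.1368
  black smooth-coated: (13 − 26.8125)² / 26.8125 = 7.1155
  white rough-coated: (31 − 26.8125)² / 26.8125 = 0.6540
  white smooth-coated: (9 − 8.9375)² / 8.9375 = 0.0004
χ² = 1.1368 + 7.1155 + 0.6540 + 0.0004 = 8.9067 ≈ 8.907

8.907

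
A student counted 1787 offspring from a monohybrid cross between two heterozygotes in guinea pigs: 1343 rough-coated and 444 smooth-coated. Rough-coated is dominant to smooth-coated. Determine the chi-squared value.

0.023

For a monohybrid cross between heterozygotes with complete dominance, the expected phenotypic ratio is 3:1.
Total ratio parts = 4. Expected numbers out of 1787:
  rough-coated: 1787 × 3/4 = 1340.25
  smooth-coated: 1787 × 1/4 = 446.75
χ² = Σ (O − E)² / E
  rough-coated: (1343 − 1340.25)² / 1340.25 = 0.0056
  smooth-coated: (444 − 446.75)² / 446.75 = 0.0169
χ² = 0.0056 + 0.0169 = 0.0225 ≈ 0.023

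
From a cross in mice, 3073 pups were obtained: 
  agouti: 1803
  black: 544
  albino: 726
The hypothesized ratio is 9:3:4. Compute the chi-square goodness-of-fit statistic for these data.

Expected counts for N = 3073 under a 9:3:4 ratio (total parts = 16):
  agouti: 3073 × 9/16 = 1728.5625
  black: 3073 × 3/16 = 576.1875
  albino: 3073 × 4/16 = 768.25
χ² = Σ (O − E)² / E
  agouti: (1803 − 1728.5625)² / 1728.5625 = 3.2055
  black: (544 − 576.1875)² / 576.1875 = 1.7981
  albino: (726 − 768.25)² / 768.25 = 2.3235
χ² = 3.2055 + 1.7981 + 2.3235 = 7.3271 ≈ 7.327

7.327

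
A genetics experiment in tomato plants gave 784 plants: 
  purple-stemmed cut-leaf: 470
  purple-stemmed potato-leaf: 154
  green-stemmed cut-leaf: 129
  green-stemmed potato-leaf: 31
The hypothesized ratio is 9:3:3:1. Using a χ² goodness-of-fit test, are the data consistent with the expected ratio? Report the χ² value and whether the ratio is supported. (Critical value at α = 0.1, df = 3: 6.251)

Under the 9:3:3:1 hypothesis (Σ ratio = 16, N = 784):
  purple-stemmed cut-leaf: 784 × 9/16 = 441
  purple-stemmed potato-leaf: 784 × 3/16 = 147
  green-stemmed cut-leaf: 784 × 3/16 = 147
  green-stemmed potato-leaf: 784 × 1/16 = 49
χ² = Σ (O − E)² / E
  purple-stemmed cut-leaf: (470 − 441)² / 441 = 1.9070
  purple-stemmed potato-leaf: (154 − 147)² / 147 = 0.3333
  green-stemmed cut-leaf: (129 − 147)² / 147 = 2.2041
  green-stemmed potato-leaf: (31 − 49)² / 49 = 6.6122
χ² = 1.9070 + 0.3333 + 2.2041 + 6.6122 = 11.0566 ≈ 11.057
Degrees of freedom = 4 − 1 = 3; critical value at α = 0.1 is 6.251.
Since 11.057 > 6.251, we reject the null hypothesis — the data do not fit the 9:3:3:1 ratio.

11.057; not consistent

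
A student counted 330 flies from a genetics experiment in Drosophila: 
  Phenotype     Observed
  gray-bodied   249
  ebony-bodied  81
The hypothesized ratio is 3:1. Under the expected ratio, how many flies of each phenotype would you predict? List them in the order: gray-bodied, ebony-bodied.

247.5, 82.5

Expected counts for N = 330 under a 3:1 ratio (total parts = 4):
  gray-bodied: 330 × 3/4 = 247.5
  ebony-bodied: 330 × 1/4 = 82.5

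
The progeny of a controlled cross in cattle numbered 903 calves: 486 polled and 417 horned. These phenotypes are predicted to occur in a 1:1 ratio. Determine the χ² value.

5.272

The 1:1 ratio has 2 parts, so with N = 903 the expected counts are:
  polled: 903 × 1/2 = 451.5
  horned: 903 × 1/2 = 451.5
χ² = Σ (O − E)² / E
  polled: (486 − 451.5)² / 451.5 = 2.6362
  horned: (417 − 451.5)² / 451.5 = 2.6362
χ² = 2.6362 + 2.6362 = 5.2724 ≈ 5.272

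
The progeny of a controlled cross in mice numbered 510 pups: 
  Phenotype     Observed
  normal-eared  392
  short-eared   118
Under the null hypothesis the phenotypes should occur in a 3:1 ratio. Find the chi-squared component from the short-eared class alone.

Total ratio parts = 4. Expected numbers out of 510:
  normal-eared: 510 × 3/4 = 382.5
  short-eared: 510 × 1/4 = 127.5
Contribution of short-eared: (118 − 127.5)² / 127.5 = 0.7078

0.708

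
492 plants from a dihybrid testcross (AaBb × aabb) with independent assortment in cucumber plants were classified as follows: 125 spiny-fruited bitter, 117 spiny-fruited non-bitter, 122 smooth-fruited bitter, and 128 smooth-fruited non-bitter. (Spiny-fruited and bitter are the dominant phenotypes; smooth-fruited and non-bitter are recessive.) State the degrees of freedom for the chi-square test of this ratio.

A dihybrid testcross with independent assortment gives a 1:1:1:1 ratio.
A goodness-of-fit test with 4 phenotype classes has df = 4 − 1 = 3.

3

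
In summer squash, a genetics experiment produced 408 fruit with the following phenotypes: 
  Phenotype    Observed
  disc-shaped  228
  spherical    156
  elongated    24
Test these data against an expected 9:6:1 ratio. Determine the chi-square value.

0.157

Total ratio parts = 16. Expected numbers out of 408:
  disc-shaped: 408 × 9/16 = 229.5
  spherical: 408 × 6/16 = 153
  elongated: 408 × 1/16 = 25.5
χ² = Σ (O − E)² / E
  disc-shaped: (228 − 229.5)² / 229.5 = 0.0098
  spherical: (156 − 153)² / 153 = 0.0588
  elongated: (24 − 25.5)² / 25.5 = 0.0882
χ² = 0.0098 + 0.0588 + 0.0882 = 0.1568 ≈ 0.157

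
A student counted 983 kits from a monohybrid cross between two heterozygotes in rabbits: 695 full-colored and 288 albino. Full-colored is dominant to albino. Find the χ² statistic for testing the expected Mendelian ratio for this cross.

For a monohybrid cross between heterozygotes with complete dominance, the expected phenotypic ratio is 3:1.
Expected counts for N = 983 under a 3:1 ratio (total parts = 4):
  full-colored: 983 × 3/4 = 737.25
  albino: 983 × 1/4 = 245.75
χ² = Σ (O − E)² / E
  full-colored: (695 − 737.25)² / 737.25 = 2.4212
  albino: (288 − 245.75)² / 245.75 = 7.2637
χ² = 2.4212 + 7.2637 = 9.6849 ≈ 9.685

9.685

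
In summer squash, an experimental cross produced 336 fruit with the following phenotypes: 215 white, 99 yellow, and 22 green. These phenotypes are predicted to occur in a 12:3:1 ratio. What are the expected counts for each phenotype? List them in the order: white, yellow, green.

Expected counts for N = 336 under a 12:3:1 ratio (total parts = 16):
  white: 336 × 12/16 = 252
  yellow: 336 × 3/16 = 63
  green: 336 × 1/16 = 21

252, 63, 21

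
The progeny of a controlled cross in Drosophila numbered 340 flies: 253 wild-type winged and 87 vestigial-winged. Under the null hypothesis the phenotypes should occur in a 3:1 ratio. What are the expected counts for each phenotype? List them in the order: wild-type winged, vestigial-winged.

255, 85

Total ratio parts = 4. Expected numbers out of 340:
  wild-type winged: 340 × 3/4 = 255
  vestigial-winged: 340 × 1/4 = 85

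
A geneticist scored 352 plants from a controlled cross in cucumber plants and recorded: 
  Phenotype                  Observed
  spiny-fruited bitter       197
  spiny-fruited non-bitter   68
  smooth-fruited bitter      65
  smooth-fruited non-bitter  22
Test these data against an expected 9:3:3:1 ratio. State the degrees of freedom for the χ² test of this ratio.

3

A goodness-of-fit test with 4 phenotype classes has df = 4 − 1 = 3.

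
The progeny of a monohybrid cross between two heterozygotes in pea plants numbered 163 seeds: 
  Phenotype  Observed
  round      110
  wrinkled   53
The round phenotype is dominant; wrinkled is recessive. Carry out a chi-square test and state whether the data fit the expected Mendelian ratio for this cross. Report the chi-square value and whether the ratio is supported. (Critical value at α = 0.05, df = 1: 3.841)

4.910; not consistent

For a monohybrid cross between heterozygotes with complete dominance, the expected phenotypic ratio is 3:1.
Expected counts for N = 163 under a 3:1 ratio (total parts = 4):
  round: 163 × 3/4 = 122.25
  wrinkled: 163 × 1/4 = 40.75
χ² = Σ (O − E)² / E
  round: (110 − 122.25)² / 122.25 = 1.2275
  wrinkled: (53 − 40.75)² / 40.75 = 3.6825
χ² = 1.2275 + 3.6825 = 4.910
Degrees of freedom = 2 − 1 = 1; critical value at α = 0.05 is 3.841.
Since 4.910 > 3.841, we reject the null hypothesis — the data do not fit the 3:1 ratio.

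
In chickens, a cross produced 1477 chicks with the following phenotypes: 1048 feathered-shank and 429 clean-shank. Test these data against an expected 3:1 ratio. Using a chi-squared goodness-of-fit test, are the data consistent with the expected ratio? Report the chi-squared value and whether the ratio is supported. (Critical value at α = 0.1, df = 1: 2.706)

12.891; not consistent

Total ratio parts = 4. Expected numbers out of 1477:
  feathered-shank: 1477 × 3/4 = 1107.75
  clean-shank: 1477 × 1/4 = 369.25
χ² = Σ (O − E)² / E
  feathered-shank: (1048 − 1107.75)² / 1107.75 = 3.2228
  clean-shank: (429 − 369.25)² / 369.25 = 9.6684
χ² = 3.2228 + 9.6684 = 12.8912 ≈ 12.891
Degrees of freedom = 2 − 1 = 1; critical value at α = 0.1 is 2.706.
Since 12.891 > 2.706, we reject the null hypothesis — the data do not fit the 3:1 ratio.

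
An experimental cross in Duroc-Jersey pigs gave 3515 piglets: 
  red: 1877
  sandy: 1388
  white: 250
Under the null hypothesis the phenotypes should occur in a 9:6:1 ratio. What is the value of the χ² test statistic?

Total ratio parts = 16. Expected numbers out of 3515:
  red: 3515 × 9/16 = 1977.1875
  sandy: 3515 × 6/16 = 1318.125
  white: 3515 × 1/16 = 219.6875
χ² = Σ (O − E)² / E
  red: (1877 − 1977.1875)² / 1977.1875 = 5.0767
  sandy: (1388 − 1318.125)² / 1318.125 = 3.7041
  white: (250 − 219.6875)² / 219.6875 = 4.1825
χ² = 5.0767 + 3.7041 + 4.1825 = 12.9633 ≈ 12.963

12.963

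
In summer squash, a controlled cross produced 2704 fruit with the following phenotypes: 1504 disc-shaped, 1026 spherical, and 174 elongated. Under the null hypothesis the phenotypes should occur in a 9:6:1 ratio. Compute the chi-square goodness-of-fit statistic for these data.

Under the 9:6:1 hypothesis (Σ ratio = 16, N = 2704):
  disc-shaped: 2704 × 9/16 = 1521
  spherical: 2704 × 6/16 = 1014
  elongated: 2704 × 1/16 = 169
χ² = Σ (O − E)² / E
  disc-shaped: (1504 − 1521)² / 1521 = 0.1900
  spherical: (1026 − 1014)² / 1014 = 0.1420
  elongated: (174 − 169)² / 169 = 0.1479
χ² = 0.1900 + 0.1420 + 0.1479 = 0.4799 ≈ 0.480

0.480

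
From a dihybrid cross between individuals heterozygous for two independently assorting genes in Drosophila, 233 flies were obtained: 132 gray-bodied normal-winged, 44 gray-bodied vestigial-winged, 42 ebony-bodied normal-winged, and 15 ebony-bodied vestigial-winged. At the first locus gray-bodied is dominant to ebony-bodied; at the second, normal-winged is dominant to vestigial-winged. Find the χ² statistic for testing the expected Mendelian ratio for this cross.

A dihybrid F₂ with independent assortment and complete dominance at both loci gives a 9:3:3:1 phenotypic ratio.
Expected counts for N = 233 under a 9:3:3:1 ratio (total parts = 16):
  gray-bodied normal-winged: 233 × 9/16 = 131.0625
  gray-bodied vestigial-winged: 233 × 3/16 = 43.6875
  ebony-bodied normal-winged: 233 × 3/16 = 43.6875
  ebony-bodied vestigial-winged: 233 × 1/16 = 14.5625
χ² = Σ (O − E)² / E
  gray-bodied normal-winged: (132 − 131.0625)² / 131.0625 = 0.0067
  gray-bodied vestigial-winged: (44 − 43.6875)² / 43.6875 = 0.0022
  ebony-bodied normal-winged: (42 − 43.6875)² / 43.6875 = 0.0652
  ebony-bodied vestigial-winged: (15 − 14.5625)² / 14.5625 = 0.0131
χ² = 0.0067 + 0.0022 + 0.0652 + 0.0131 = 0.0872 ≈ 0.087

0.087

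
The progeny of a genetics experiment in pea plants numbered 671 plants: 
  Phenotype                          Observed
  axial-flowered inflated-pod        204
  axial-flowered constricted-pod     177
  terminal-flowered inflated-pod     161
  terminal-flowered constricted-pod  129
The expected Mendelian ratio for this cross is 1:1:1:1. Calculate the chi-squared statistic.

17.566

Total ratio parts = 4. Expected numbers out of 671:
  axial-flowered inflated-pod: 671 × 1/4 = 167.75
  axial-flowered constricted-pod: 671 × 1/4 = 167.75
  terminal-flowered inflated-pod: 671 × 1/4 = 167.75
  terminal-flowered constricted-pod: 671 × 1/4 = 167.75
χ² = Σ (O − E)² / E
  axial-flowered inflated-pod: (204 − 167.75)² / 167.75 = 7.8335
  axial-flowered constricted-pod: (177 − 167.75)² / 167.75 = 0.5101
  terminal-flowered inflated-pod: (161 − 167.75)² / 167.75 = 0.2716
  terminal-flowered constricted-pod: (129 − 167.75)² / 167.75 = 8.9512
χ² = 7.8335 + 0.5101 + 0.2716 + 8.9512 = 17.5664 ≈ 17.566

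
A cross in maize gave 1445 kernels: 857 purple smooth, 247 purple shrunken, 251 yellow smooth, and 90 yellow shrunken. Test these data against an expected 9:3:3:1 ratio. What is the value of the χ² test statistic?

5.985

Expected counts for N = 1445 under a 9:3:3:1 ratio (total parts = 16):
  purple smooth: 1445 × 9/16 = 812.8125
  purple shrunken: 1445 × 3/16 = 270.9375
  yellow smooth: 1445 × 3/16 = 270.9375
  yellow shrunken: 1445 × 1/16 = 90.3125
χ² = Σ (O − E)² / E
  purple smooth: (857 − 812.8125)² / 812.8125 = 2.4022
  purple shrunken: (247 − 270.9375)² / 270.9375 = 2.1149
  yellow smooth: (251 − 270.9375)² / 270.9375 = 1.4671
  yellow shrunken: (90 − 90.3125)² / 90.3125 = 0.0011
χ² = 2.4022 + 2.1149 + 1.4671 + 0.0011 = 5.9853 ≈ 5.985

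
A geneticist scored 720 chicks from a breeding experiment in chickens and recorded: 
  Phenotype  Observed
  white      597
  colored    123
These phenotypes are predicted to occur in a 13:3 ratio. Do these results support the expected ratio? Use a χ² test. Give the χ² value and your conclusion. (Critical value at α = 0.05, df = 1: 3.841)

1.313; consistent

Total ratio parts = 16. Expected numbers out of 720:
  white: 720 × 13/16 = 585
  colored: 720 × 3/16 = 135
χ² = Σ (O − E)² / E
  white: (597 − 585)² / 585 = 0.2462
  colored: (123 − 135)² / 135 = 1.0667
χ² = 0.2462 + 1.0667 = 1.3129 ≈ 1.313
Degrees of freedom = 2 − 1 = 1; critical value at α = 0.05 is 3.841.
Since 1.313 < 3.841, we fail to reject the null hypothesis — the data are consistent with the 13:3 ratio.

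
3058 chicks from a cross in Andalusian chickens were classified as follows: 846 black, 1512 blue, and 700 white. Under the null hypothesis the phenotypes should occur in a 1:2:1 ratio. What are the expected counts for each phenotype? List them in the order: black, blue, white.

Under the 1:2:1 hypothesis (Σ ratio = 4, N = 3058):
  black: 3058 × 1/4 = 764.5
  blue: 3058 × 2/4 = 1529
  white: 3058 × 1/4 = 764.5

764.5, 1529, 764.5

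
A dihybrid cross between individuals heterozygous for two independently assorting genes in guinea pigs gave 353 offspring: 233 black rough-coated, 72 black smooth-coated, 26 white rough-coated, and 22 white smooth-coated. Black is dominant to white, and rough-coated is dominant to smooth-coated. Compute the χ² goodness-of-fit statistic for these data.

30.884

A dihybrid F₂ with independent assortment and complete dominance at both loci gives a 9:3:3:1 phenotypic ratio.
Under the 9:3:3:1 hypothesis (Σ ratio = 16, N = 353):
  black rough-coated: 353 × 9/16 = 198.5625
  black smooth-coated: 353 × 3/16 = 66.1875
  white rough-coated: 353 × 3/16 = 66.1875
  white smooth-coated: 353 × 1/16 = 22.0625
χ² = Σ (O − E)² / E
  black rough-coated: (233 − 198.5625)² / 198.5625 = 5.9726
  black smooth-coated: (72 − 66.1875)² / 66.1875 = 0.5104
  white rough-coated: (26 − 66.1875)² / 66.1875 = 24.4009
  white smooth-coated: (22 − 22.0625)² / 22.0625 = 0.0002
χ² = 5.9726 + 0.5104 + 24.4009 + 0.0002 = 30.8841 ≈ 30.884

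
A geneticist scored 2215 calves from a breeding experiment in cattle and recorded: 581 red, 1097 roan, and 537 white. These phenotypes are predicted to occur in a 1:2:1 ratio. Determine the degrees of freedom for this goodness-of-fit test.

A goodness-of-fit test with 3 phenotype classes has df = 3 − 1 = 2.

2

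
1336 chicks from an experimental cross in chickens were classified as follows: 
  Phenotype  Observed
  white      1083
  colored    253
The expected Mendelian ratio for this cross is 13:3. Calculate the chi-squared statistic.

The 13:3 ratio has 16 parts, so with N = 1336 the expected counts are:
  white: 1336 × 13/16 = 1085.5
  colored: 1336 × 3/16 = 250.5
χ² = Σ (O − E)² / E
  white: (1083 − 1085.5)² / 1085.5 = 0.0058
  colored: (253 − 250.5)² / 250.5 = 0.0250
χ² = 0.0058 + 0.0250 = 0.0308 ≈ 0.031

0.031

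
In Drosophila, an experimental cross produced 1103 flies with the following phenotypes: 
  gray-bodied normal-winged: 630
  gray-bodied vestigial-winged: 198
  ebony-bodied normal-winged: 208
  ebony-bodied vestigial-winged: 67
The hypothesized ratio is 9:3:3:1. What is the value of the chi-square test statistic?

0.584

Expected counts for N = 1103 under a 9:3:3:1 ratio (total parts = 16):
  gray-bodied normal-winged: 1103 × 9/16 = 620.4375
  gray-bodied vestigial-winged: 1103 × 3/16 = 206.8125
  ebony-bodied normal-winged: 1103 × 3/16 = 206.8125
  ebony-bodied vestigial-winged: 1103 × 1/16 = 68.9375
χ² = Σ (O − E)² / E
  gray-bodied normal-winged: (630 − 620.4375)² / 620.4375 = 0.1474
  gray-bodied vestigial-winged: (198 − 206.8125)² / 206.8125 = 0.3755
  ebony-bodied normal-winged: (208 − 206.8125)² / 206.8125 = 0.0068
  ebony-bodied vestigial-winged: (67 − 68.9375)² / 68.9375 = 0.0545
χ² = 0.1474 + 0.3755 + 0.0068 + 0.0545 = 0.5842 ≈ 0.584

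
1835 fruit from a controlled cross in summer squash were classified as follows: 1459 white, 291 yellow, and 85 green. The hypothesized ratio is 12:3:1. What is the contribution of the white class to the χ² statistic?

Under the 12:3:1 hypothesis (Σ ratio = 16, N = 1835):
  white: 1835 × 12/16 = 1376.25
  yellow: 1835 × 3/16 = 344.0625
  green: 1835 × 1/16 = 114.6875
Contribution of white: (1459 − 1376.25)² / 1376.25 = 4.9755

4.976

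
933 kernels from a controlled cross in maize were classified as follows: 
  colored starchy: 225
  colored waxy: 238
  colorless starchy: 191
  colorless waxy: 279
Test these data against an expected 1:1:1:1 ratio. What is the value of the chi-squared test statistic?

17.015

Total ratio parts = 4. Expected numbers out of 933:
  colored starchy: 933 × 1/4 = 233.25
  colored waxy: 933 × 1/4 = 233.25
  colorless starchy: 933 × 1/4 = 233.25
  colorless waxy: 933 × 1/4 = 233.25
χ² = Σ (O − E)² / E
  colored starchy: (225 − 233.25)² / 233.25 = 0.2918
  colored waxy: (238 − 233.25)² / 233.25 = 0.0967
  colorless starchy: (191 − 233.25)² / 233.25 = 7.6530
  colorless waxy: (279 − 233.25)² / 233.25 = 8.9735
χ² = 0.2918 + 0.0967 + 7.6530 + 8.9735 = 17.015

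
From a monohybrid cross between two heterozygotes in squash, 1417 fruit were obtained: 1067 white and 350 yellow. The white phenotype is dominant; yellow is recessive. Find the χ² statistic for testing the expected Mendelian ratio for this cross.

0.068

For a monohybrid cross between heterozygotes with complete dominance, the expected phenotypic ratio is 3:1.
Under the 3:1 hypothesis (Σ ratio = 4, N = 1417):
  white: 1417 × 3/4 = 1062.75
  yellow: 1417 × 1/4 = 354.25
χ² = Σ (O − E)² / E
  white: (1067 − 1062.75)² / 1062.75 = 0.0170
  yellow: (350 − 354.25)² / 354.25 = 0.0510
χ² = 0.0170 + 0.0510 = 0.068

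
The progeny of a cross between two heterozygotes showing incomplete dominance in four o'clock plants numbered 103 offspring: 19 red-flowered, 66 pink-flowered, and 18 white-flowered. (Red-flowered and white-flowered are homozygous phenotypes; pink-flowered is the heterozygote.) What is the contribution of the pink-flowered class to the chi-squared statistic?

With incomplete dominance, a heterozygote × heterozygote cross gives a 1:2:1 phenotypic ratio.
Under the 1:2:1 hypothesis (Σ ratio = 4, N = 103):
  red-flowered: 103 × 1/4 = 25.75
  pink-flowered: 103 × 2/4 = 51.5
  white-flowered: 103 × 1/4 = 25.75
Contribution of pink-flowered: (66 − 51.5)² / 51.5 = 4.0825

4.083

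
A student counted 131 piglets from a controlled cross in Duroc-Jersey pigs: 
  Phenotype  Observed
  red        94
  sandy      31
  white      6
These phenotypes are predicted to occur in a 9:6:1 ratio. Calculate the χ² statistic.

12.871

Total ratio parts = 16. Expected numbers out of 131:
  red: 131 × 9/16 = 73.6875
  sandy: 131 × 6/16 = 49.125
  white: 131 × 1/16 = 8.1875
χ² = Σ (O − E)² / E
  red: (94 − 73.6875)² / 73.6875 = 5.5993
  sandy: (31 − 49.125)² / 49.125 = 6.6873
  white: (6 − 8.1875)² / 8.1875 = 0.5844
χ² = 5.5993 + 6.6873 + 0.5844 = 12.871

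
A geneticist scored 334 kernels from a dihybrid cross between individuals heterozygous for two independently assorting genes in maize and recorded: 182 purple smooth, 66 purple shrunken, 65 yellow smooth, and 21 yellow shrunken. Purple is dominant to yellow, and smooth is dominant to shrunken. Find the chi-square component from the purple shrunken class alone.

A dihybrid F₂ with independent assortment and complete dominance at both loci gives a 9:3:3:1 phenotypic ratio.
Total ratio parts = 16. Expected numbers out of 334:
  purple smooth: 334 × 9/16 = 187.875
  purple shrunken: 334 × 3/16 = 62.625
  yellow smooth: 334 × 3/16 = 62.625
  yellow shrunken: 334 × 1/16 = 20.875
Contribution of purple shrunken: (66 − 62.625)² / 62.625 = 0.1819

0.182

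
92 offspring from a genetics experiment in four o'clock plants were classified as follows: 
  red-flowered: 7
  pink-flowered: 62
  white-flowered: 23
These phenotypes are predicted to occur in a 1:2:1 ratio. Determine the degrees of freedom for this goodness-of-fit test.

2

A goodness-of-fit test with 3 phenotype classes has df = 3 − 1 = 2.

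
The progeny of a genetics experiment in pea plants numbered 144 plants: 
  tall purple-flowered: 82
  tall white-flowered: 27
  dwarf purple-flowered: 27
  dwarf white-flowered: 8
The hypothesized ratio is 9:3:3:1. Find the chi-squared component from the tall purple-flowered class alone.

0.012

Expected counts for N = 144 under a 9:3:3:1 ratio (total parts = 16):
  tall purple-flowered: 144 × 9/16 = 81
  tall white-flowered: 144 × 3/16 = 27
  dwarf purple-flowered: 144 × 3/16 = 27
  dwarf white-flowered: 144 × 1/16 = 9
Contribution of tall purple-flowered: (82 − 81)² / 81 = 0.0123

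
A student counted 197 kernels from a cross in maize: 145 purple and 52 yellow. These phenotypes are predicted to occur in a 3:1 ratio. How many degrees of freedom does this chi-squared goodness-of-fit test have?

A goodness-of-fit test with 2 phenotype classes has df = 2 − 1 = 1.

1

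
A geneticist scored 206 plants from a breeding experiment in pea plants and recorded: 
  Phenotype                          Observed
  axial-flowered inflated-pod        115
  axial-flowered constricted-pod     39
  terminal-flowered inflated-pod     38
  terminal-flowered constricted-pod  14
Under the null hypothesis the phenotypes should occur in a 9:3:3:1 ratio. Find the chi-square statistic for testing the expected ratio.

0.119

Under the 9:3:3:1 hypothesis (Σ ratio = 16, N = 206):
  axial-flowered inflated-pod: 206 × 9/16 = 115.875
  axial-flowered constricted-pod: 206 × 3/16 = 38.625
  terminal-flowered inflated-pod: 206 × 3/16 = 38.625
  terminal-flowered constricted-pod: 206 × 1/16 = 12.875
χ² = Σ (O − E)² / E
  axial-flowered inflated-pod: (115 − 115.875)² / 115.875 = 0.0066
  axial-flowered constricted-pod: (39 − 38.625)² / 38.625 = 0.0036
  terminal-flowered inflated-pod: (38 − 38.625)² / 38.625 = 0.0101
  terminal-flowered constricted-pod: (14 − 12.875)² / 12.875 = 0.0983
χ² = 0.0066 + 0.0036 + 0.0101 + 0.0983 = 0.1186 ≈ 0.119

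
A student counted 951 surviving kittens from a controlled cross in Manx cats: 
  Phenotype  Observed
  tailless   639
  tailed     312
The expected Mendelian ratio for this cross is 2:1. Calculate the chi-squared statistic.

The 2:1 ratio has 3 parts, so with N = 951 the expected counts are:
  tailless: 951 × 2/3 = 634
  tailed: 951 × 1/3 = 317
χ² = Σ (O − E)² / E
  tailless: (639 − 634)² / 634 = 0.0394
  tailed: (312 − 317)² / 317 = 0.0789
χ² = 0.0394 + 0.0789 = 0.1183 ≈ 0.118

0.118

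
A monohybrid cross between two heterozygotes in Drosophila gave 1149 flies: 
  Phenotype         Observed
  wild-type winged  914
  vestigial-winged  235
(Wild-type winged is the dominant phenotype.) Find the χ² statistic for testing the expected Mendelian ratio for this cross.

12.672

For a monohybrid cross between heterozygotes with complete dominance, the expected phenotypic ratio is 3:1.
The 3:1 ratio has 4 parts, so with N = 1149 the expected counts are:
  wild-type winged: 1149 × 3/4 = 861.75
  vestigial-winged: 1149 × 1/4 = 287.25
χ² = Σ (O − E)² / E
  wild-type winged: (914 − 861.75)² / 861.75 = 3.1680
  vestigial-winged: (235 − 287.25)² / 287.25 = 9.5041
χ² = 3.1680 + 9.5041 = 12.6721 ≈ 12.672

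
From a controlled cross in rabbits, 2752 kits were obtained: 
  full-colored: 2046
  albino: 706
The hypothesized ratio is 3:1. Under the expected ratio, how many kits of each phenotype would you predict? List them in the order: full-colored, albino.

Total ratio parts = 4. Expected numbers out of 2752:
  full-colored: 2752 × 3/4 = 2064
  albino: 2752 × 1/4 = 688

2064, 688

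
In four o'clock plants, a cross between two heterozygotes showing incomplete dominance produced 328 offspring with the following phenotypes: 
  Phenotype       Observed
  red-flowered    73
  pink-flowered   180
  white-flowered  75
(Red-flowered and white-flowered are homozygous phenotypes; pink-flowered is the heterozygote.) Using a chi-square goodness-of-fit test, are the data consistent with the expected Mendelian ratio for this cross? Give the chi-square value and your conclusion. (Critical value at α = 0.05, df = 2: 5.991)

3.146; consistent

With incomplete dominance, a heterozygote × heterozygote cross gives a 1:2:1 phenotypic ratio.
Expected counts for N = 328 under a 1:2:1 ratio (total parts = 4):
  red-flowered: 328 × 1/4 = 82
  pink-flowered: 328 × 2/4 = 164
  white-flowered: 328 × 1/4 = 82
χ² = Σ (O − E)² / E
  red-flowered: (73 − 82)² / 82 = 0.9878
  pink-flowered: (180 − 164)² / 164 = 1.5610
  white-flowered: (75 − 82)² / 82 = 0.5976
χ² = 0.9878 + 1.5610 + 0.5976 = 3.1464 ≈ 3.146
Degrees of freedom = 3 − 1 = 2; critical value at α = 0.05 is 5.991.
Since 3.146 < 5.991, we fail to reject the null hypothesis — the data are consistent with the 1:2:1 ratio.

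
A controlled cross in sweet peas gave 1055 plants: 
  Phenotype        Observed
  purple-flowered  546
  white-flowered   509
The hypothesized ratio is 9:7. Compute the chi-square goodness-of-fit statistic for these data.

8.667

Expected counts for N = 1055 under a 9:7 ratio (total parts = 16):
  purple-flowered: 1055 × 9/16 = 593.4375
  white-flowered: 1055 × 7/16 = 461.5625
χ² = Σ (O − E)² / E
  purple-flowered: (546 − 593.4375)² / 593.4375 = 3.7920
  white-flowered: (509 − 461.5625)² / 461.5625 = 4.8754
χ² = 3.7920 + 4.8754 = 8.6674 ≈ 8.667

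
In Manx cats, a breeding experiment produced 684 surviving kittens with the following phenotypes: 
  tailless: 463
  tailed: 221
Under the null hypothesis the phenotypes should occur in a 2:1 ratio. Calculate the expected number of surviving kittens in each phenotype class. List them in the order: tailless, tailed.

Expected counts for N = 684 under a 2:1 ratio (total parts = 3):
  tailless: 684 × 2/3 = 456
  tailed: 684 × 1/3 = 228

456, 228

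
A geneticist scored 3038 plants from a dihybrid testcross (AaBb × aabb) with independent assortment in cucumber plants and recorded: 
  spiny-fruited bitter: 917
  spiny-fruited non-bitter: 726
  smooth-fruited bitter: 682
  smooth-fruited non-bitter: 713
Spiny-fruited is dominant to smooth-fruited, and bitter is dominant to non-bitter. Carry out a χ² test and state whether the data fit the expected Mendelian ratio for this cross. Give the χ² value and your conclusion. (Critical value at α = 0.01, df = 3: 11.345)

A dihybrid testcross with independent assortment gives a 1:1:1:1 ratio.
The 1:1:1:1 ratio has 4 parts, so with N = 3038 the expected counts are:
  spiny-fruited bitter: 3038 × 1/4 = 759.5
  spiny-fruited non-bitter: 3038 × 1/4 = 759.5
  smooth-fruited bitter: 3038 × 1/4 = 759.5
  smooth-fruited non-bitter: 3038 × 1/4 = 759.5
χ² = Σ (O − E)² / E
  spiny-fruited bitter: (917 − 759.5)² / 759.5 = 32.6613
  spiny-fruited non-bitter: (726 − 759.5)² / 759.5 = 1.4776
  smooth-fruited bitter: (682 − 759.5)² / 759.5 = 7.9082
  smooth-fruited non-bitter: (713 − 759.5)² / 759.5 = 2.8469
χ² = 32.6613 + 1.4776 + 7.9082 + 2.8469 = 44.894
Degrees of freedom = 4 − 1 = 3; critical value at α = 0.01 is 11.345.
Since 44.894 > 11.345, we reject the null hypothesis — the data do not fit the 1:1:1:1 ratio.

44.894; not consistent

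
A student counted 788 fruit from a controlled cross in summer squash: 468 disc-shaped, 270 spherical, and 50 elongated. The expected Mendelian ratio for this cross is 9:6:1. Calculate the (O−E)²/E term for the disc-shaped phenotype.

1.382

Under the 9:6:1 hypothesis (Σ ratio = 16, N = 788):
  disc-shaped: 788 × 9/16 = 443.25
  spherical: 788 × 6/16 = 295.5
  elongated: 788 × 1/16 = 49.25
Contribution of disc-shaped: (468 − 443.25)² / 443.25 = 1.3820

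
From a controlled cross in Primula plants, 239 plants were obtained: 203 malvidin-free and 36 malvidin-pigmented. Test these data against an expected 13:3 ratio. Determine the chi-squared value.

Expected counts for N = 239 under a 13:3 ratio (total parts = 16):
  malvidin-free: 239 × 13/16 = 194.1875
  malvidin-pigmented: 239 × 3/16 = 44.8125
χ² = Σ (O − E)² / E
  malvidin-free: (203 − 194.1875)² / 194.1875 = 0.3999
  malvidin-pigmented: (36 − 44.8125)² / 44.8125 = 1.7330
χ² = 0.3999 + 1.7330 = 2.1329 ≈ 2.133

2.133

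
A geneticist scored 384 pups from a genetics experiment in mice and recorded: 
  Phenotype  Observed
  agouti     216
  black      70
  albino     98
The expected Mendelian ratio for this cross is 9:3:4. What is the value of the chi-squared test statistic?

0.097

Under the 9:3:4 hypothesis (Σ ratio = 16, N = 384):
  agouti: 384 × 9/16 = 216
  black: 384 × 3/16 = 72
  albino: 384 × 4/16 = 96
χ² = Σ (O − E)² / E
  agouti: (216 − 216)² / 216 = 0.0000
  black: (70 − 72)² / 72 = 0.0556
  albino: (98 − 96)² / 96 = 0.0417
χ² = 0.0000 + 0.0556 + 0.0417 = 0.0973 ≈ 0.097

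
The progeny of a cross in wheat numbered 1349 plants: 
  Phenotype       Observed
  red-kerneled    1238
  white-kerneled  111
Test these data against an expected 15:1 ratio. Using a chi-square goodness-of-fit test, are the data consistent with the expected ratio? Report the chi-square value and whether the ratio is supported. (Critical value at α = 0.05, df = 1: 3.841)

9.011; not consistent

Total ratio parts = 16. Expected numbers out of 1349:
  red-kerneled: 1349 × 15/16 = 1264.6875
  white-kerneled: 1349 × 1/16 = 84.3125
χ² = Σ (O − E)² / E
  red-kerneled: (1238 − 1264.6875)² / 1264.6875 = 0.5632
  white-kerneled: (111 − 84.3125)² / 84.3125 = 8.4474
χ² = 0.5632 + 8.4474 = 9.0106 ≈ 9.011
Degrees of freedom = 2 − 1 = 1; critical value at α = 0.05 is 3.841.
Since 9.011 > 3.841, we reject the null hypothesis — the data do not fit the 15:1 ratio.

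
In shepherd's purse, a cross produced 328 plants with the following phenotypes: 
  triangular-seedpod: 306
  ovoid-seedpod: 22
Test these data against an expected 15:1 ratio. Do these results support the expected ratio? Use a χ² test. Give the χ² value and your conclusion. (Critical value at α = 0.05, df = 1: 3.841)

0.117; consistent

The 15:1 ratio has 16 parts, so with N = 328 the expected counts are:
  triangular-seedpod: 328 × 15/16 = 307.5
  ovoid-seedpod: 328 × 1/16 = 20.5
χ² = Σ (O − E)² / E
  triangular-seedpod: (306 − 307.5)² / 307.5 = 0.0073
  ovoid-seedpod: (22 − 20.5)² / 20.5 = 0.1098
χ² = 0.0073 + 0.1098 = 0.1171 ≈ 0.117
Degrees of freedom = 2 − 1 = 1; critical value at α = 0.05 is 3.841.
Since 0.117 < 3.841, we fail to reject the null hypothesis — the data are consistent with the 15:1 ratio.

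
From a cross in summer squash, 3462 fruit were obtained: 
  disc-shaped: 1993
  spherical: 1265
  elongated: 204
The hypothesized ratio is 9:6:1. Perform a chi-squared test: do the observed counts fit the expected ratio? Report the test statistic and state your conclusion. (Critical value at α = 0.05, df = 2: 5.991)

Total ratio parts = 16. Expected numbers out of 3462:
  disc-shaped: 3462 × 9/16 = 1947.375
  spherical: 3462 × 6/16 = 1298.25
  elongated: 3462 × 1/16 = 216.375
χ² = Σ (O − E)² / E
  disc-shaped: (1993 − 1947.375)² / 1947.375 = 1.0689
  spherical: (1265 − 1298.25)² / 1298.25 = 0.8516
  elongated: (204 − 216.375)² / 216.375 = 0.7078
χ² = 1.0689 + 0.8516 + 0.7078 = 2.6283 ≈ 2.628
Degrees of freedom = 3 − 1 = 2; critical value at α = 0.05 is 5.991.
Since 2.628 < 5.991, we fail to reject the null hypothesis — the data are consistent with the 9:6:1 ratio.

2.628; consistent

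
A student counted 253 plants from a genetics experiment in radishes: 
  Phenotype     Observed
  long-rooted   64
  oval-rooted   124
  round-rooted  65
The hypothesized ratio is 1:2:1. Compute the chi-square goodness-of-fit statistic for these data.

Expected counts for N = 253 under a 1:2:1 ratio (total parts = 4):
  long-rooted: 253 × 1/4 = 63.25
  oval-rooted: 253 × 2/4 = 126.5
  round-rooted: 253 × 1/4 = 63.25
χ² = Σ (O − E)² / E
  long-rooted: (64 − 63.25)² / 63.25 = 0.0089
  oval-rooted: (124 − 126.5)² / 126.5 = 0.0494
  round-rooted: (65 − 63.25)² / 63.25 = 0.0484
χ² = 0.0089 + 0.0494 + 0.0484 = 0.1067 ≈ 0.107

0.107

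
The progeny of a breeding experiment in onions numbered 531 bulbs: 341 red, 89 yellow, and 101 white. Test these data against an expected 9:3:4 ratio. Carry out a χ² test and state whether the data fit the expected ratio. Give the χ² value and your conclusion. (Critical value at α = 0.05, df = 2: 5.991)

Expected counts for N = 531 under a 9:3:4 ratio (total parts = 16):
  red: 531 × 9/16 = 298.6875
  yellow: 531 × 3/16 = 99.5625
  white: 531 × 4/16 = 132.75
χ² = Σ (O − E)² / E
  red: (341 − 298.6875)² / 298.6875 = 5.9940
  yellow: (89 − 99.5625)² / 99.5625 = 1.1206
  white: (101 − 132.75)² / 132.75 = 7.5937
χ² = 5.9940 + 1.1206 + 7.5937 = 14.7083 ≈ 14.708
Degrees of freedom = 3 − 1 = 2; critical value at α = 0.05 is 5.991.
Since 14.708 > 5.991, we reject the null hypothesis — the data do not fit the 9:3:4 ratio.

14.708; not consistent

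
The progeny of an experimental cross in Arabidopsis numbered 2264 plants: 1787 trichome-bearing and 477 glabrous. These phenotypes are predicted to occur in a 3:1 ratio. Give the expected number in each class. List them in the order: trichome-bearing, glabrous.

Under the 3:1 hypothesis (Σ ratio = 4, N = 2264):
  trichome-bearing: 2264 × 3/4 = 1698
  glabrous: 2264 × 1/4 = 566

1698, 566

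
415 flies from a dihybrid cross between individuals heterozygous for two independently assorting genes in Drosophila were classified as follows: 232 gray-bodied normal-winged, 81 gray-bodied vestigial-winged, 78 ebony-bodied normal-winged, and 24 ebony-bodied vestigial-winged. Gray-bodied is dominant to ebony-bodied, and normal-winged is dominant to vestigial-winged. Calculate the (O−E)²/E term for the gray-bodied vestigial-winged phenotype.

0.131

A dihybrid F₂ with independent assortment and complete dominance at both loci gives a 9:3:3:1 phenotypic ratio.
Under the 9:3:3:1 hypothesis (Σ ratio = 16, N = 415):
  gray-bodied normal-winged: 415 × 9/16 = 233.4375
  gray-bodied vestigial-winged: 415 × 3/16 = 77.8125
  ebony-bodied normal-winged: 415 × 3/16 = 77.8125
  ebony-bodied vestigial-winged: 415 × 1/16 = 25.9375
Contribution of gray-bodied vestigial-winged: (81 − 77.8125)² / 77.8125 = 0.1306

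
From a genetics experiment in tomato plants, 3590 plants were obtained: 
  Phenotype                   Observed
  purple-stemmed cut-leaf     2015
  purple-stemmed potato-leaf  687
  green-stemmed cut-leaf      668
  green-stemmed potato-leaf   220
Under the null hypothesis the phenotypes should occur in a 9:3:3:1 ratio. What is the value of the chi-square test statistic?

The 9:3:3:1 ratio has 16 parts, so with N = 3590 the expected counts are:
  purple-stemmed cut-leaf: 3590 × 9/16 = 2019.375
  purple-stemmed potato-leaf: 3590 × 3/16 = 673.125
  green-stemmed cut-leaf: 3590 × 3/16 = 673.125
  green-stemmed potato-leaf: 3590 × 1/16 = 224.375
χ² = Σ (O − E)² / E
  purple-stemmed cut-leaf: (2015 − 2019.375)² / 2019.375 = 0.0095
  purple-stemmed potato-leaf: (687 − 673.125)² / 673.125 = 0.2860
  green-stemmed cut-leaf: (668 − 673.125)² / 673.125 = 0.0390
  green-stemmed potato-leaf: (220 − 224.375)² / 224.375 = 0.0853
χ² = 0.0095 + 0.2860 + 0.0390 + 0.0853 = 0.4198 ≈ 0.420

0.420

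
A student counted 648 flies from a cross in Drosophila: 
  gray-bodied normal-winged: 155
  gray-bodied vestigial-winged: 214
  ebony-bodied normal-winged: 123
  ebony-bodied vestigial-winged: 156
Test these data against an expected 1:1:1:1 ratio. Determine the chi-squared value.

26.605

Expected counts for N = 648 under a 1:1:1:1 ratio (total parts = 4):
  gray-bodied normal-winged: 648 × 1/4 = 162
  gray-bodied vestigial-winged: 648 × 1/4 = 162
  ebony-bodied normal-winged: 648 × 1/4 = 162
  ebony-bodied vestigial-winged: 648 × 1/4 = 162
χ² = Σ (O − E)² / E
  gray-bodied normal-winged: (155 − 162)² / 162 = 0.3025
  gray-bodied vestigial-winged: (214 − 162)² / 162 = 16.6914
  ebony-bodied normal-winged: (123 − 162)² / 162 = 9.3889
  ebony-bodied vestigial-winged: (156 − 162)² / 162 = 0.2222
χ² = 0.3025 + 16.6914 + 9.3889 + 0.2222 = 26.605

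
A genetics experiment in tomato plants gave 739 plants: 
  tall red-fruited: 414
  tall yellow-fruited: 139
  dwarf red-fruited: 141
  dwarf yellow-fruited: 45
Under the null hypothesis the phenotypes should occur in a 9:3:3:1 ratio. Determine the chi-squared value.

0.082

Total ratio parts = 16. Expected numbers out of 739:
  tall red-fruited: 739 × 9/16 = 415.6875
  tall yellow-fruited: 739 × 3/16 = 138.5625
  dwarf red-fruited: 739 × 3/16 = 138.5625
  dwarf yellow-fruited: 739 × 1/16 = 46.1875
χ² = Σ (O − E)² / E
  tall red-fruited: (414 − 415.6875)² / 415.6875 = 0.0069
  tall yellow-fruited: (139 − 138.5625)² / 138.5625 = 0.0014
  dwarf red-fruited: (141 − 138.5625)² / 138.5625 = 0.0429
  dwarf yellow-fruited: (45 − 46.1875)² / 46.1875 = 0.0305
χ² = 0.0069 + 0.0014 + 0.0429 + 0.0305 = 0.0817 ≈ 0.082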